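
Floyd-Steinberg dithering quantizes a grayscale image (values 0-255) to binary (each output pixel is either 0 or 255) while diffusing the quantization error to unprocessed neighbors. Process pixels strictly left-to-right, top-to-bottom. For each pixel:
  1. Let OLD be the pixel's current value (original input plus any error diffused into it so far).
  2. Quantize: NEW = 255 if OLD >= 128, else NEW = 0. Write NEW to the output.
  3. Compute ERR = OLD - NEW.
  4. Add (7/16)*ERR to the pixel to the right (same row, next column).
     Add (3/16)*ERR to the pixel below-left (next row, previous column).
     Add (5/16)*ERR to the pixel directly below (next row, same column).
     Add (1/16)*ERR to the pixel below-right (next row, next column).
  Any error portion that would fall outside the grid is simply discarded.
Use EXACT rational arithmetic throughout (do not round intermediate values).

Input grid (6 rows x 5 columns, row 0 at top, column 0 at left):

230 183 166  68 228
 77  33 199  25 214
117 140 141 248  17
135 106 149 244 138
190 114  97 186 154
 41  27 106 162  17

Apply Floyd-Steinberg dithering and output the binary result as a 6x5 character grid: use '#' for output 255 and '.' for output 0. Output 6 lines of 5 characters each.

(0,0): OLD=230 → NEW=255, ERR=-25
(0,1): OLD=2753/16 → NEW=255, ERR=-1327/16
(0,2): OLD=33207/256 → NEW=255, ERR=-32073/256
(0,3): OLD=54017/4096 → NEW=0, ERR=54017/4096
(0,4): OLD=15320327/65536 → NEW=255, ERR=-1391353/65536
(1,0): OLD=13731/256 → NEW=0, ERR=13731/256
(1,1): OLD=11253/2048 → NEW=0, ERR=11253/2048
(1,2): OLD=10455705/65536 → NEW=255, ERR=-6255975/65536
(1,3): OLD=-6410203/262144 → NEW=0, ERR=-6410203/262144
(1,4): OLD=828339663/4194304 → NEW=255, ERR=-241207857/4194304
(2,0): OLD=4416855/32768 → NEW=255, ERR=-3938985/32768
(2,1): OLD=78202541/1048576 → NEW=0, ERR=78202541/1048576
(2,2): OLD=2341366343/16777216 → NEW=255, ERR=-1936823737/16777216
(2,3): OLD=46466938085/268435456 → NEW=255, ERR=-21984103195/268435456
(2,4): OLD=-164624840445/4294967296 → NEW=0, ERR=-164624840445/4294967296
(3,0): OLD=1869294183/16777216 → NEW=0, ERR=1869294183/16777216
(3,1): OLD=19984094683/134217728 → NEW=255, ERR=-14241425957/134217728
(3,2): OLD=239691805657/4294967296 → NEW=0, ERR=239691805657/4294967296
(3,3): OLD=1962120663697/8589934592 → NEW=255, ERR=-228312657263/8589934592
(3,4): OLD=15018647271605/137438953472 → NEW=0, ERR=15018647271605/137438953472
(4,0): OLD=440069382569/2147483648 → NEW=255, ERR=-107538947671/2147483648
(4,1): OLD=5247461655209/68719476736 → NEW=0, ERR=5247461655209/68719476736
(4,2): OLD=149789090068999/1099511627776 → NEW=255, ERR=-130586375013881/1099511627776
(4,3): OLD=2633730515282601/17592186044416 → NEW=255, ERR=-1852276926043479/17592186044416
(4,4): OLD=39525557862889247/281474976710656 → NEW=255, ERR=-32250561198328033/281474976710656
(5,0): OLD=43616130077083/1099511627776 → NEW=0, ERR=43616130077083/1099511627776
(5,1): OLD=376639899953169/8796093022208 → NEW=0, ERR=376639899953169/8796093022208
(5,2): OLD=20448915535166489/281474976710656 → NEW=0, ERR=20448915535166489/281474976710656
(5,3): OLD=148590399674542455/1125899906842624 → NEW=255, ERR=-138514076570326665/1125899906842624
(5,4): OLD=-1426910708564436243/18014398509481984 → NEW=0, ERR=-1426910708564436243/18014398509481984
Row 0: ###.#
Row 1: ..#.#
Row 2: #.##.
Row 3: .#.#.
Row 4: #.###
Row 5: ...#.

Answer: ###.#
..#.#
#.##.
.#.#.
#.###
...#.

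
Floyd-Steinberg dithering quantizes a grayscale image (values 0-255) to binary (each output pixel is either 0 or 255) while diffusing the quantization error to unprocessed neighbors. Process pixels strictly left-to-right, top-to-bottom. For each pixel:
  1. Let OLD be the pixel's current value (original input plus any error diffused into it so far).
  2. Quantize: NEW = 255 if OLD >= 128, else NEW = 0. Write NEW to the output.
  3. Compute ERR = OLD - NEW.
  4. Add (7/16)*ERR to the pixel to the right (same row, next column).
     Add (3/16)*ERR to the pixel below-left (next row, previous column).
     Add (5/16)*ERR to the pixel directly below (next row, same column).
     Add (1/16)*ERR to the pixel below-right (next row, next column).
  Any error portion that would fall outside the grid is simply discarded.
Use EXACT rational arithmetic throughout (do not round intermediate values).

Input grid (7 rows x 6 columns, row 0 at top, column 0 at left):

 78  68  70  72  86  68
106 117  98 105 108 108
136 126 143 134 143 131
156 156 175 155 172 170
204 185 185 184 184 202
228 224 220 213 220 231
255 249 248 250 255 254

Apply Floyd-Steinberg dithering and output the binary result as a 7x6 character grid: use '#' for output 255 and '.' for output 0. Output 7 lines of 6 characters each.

Answer: ....#.
##.#..
.#.##.
#.#.##
####.#
##.###
######

Derivation:
(0,0): OLD=78 → NEW=0, ERR=78
(0,1): OLD=817/8 → NEW=0, ERR=817/8
(0,2): OLD=14679/128 → NEW=0, ERR=14679/128
(0,3): OLD=250209/2048 → NEW=0, ERR=250209/2048
(0,4): OLD=4569511/32768 → NEW=255, ERR=-3786329/32768
(0,5): OLD=9147281/524288 → NEW=0, ERR=9147281/524288
(1,0): OLD=19139/128 → NEW=255, ERR=-13501/128
(1,1): OLD=132245/1024 → NEW=255, ERR=-128875/1024
(1,2): OLD=3541113/32768 → NEW=0, ERR=3541113/32768
(1,3): OLD=23063397/131072 → NEW=255, ERR=-10359963/131072
(1,4): OLD=404479727/8388608 → NEW=0, ERR=404479727/8388608
(1,5): OLD=17089354969/134217728 → NEW=0, ERR=17089354969/134217728
(2,0): OLD=1301559/16384 → NEW=0, ERR=1301559/16384
(2,1): OLD=70829197/524288 → NEW=255, ERR=-62864243/524288
(2,2): OLD=852506727/8388608 → NEW=0, ERR=852506727/8388608
(2,3): OLD=11378749295/67108864 → NEW=255, ERR=-5734011025/67108864
(2,4): OLD=299831848269/2147483648 → NEW=255, ERR=-247776481971/2147483648
(2,5): OLD=4237385560043/34359738368 → NEW=0, ERR=4237385560043/34359738368
(3,0): OLD=1328279559/8388608 → NEW=255, ERR=-810815481/8388608
(3,1): OLD=6728518075/67108864 → NEW=0, ERR=6728518075/67108864
(3,2): OLD=121928029313/536870912 → NEW=255, ERR=-14974053247/536870912
(3,3): OLD=3463956468323/34359738368 → NEW=0, ERR=3463956468323/34359738368
(3,4): OLD=54379959872323/274877906944 → NEW=255, ERR=-15713906398397/274877906944
(3,5): OLD=775450594808333/4398046511104 → NEW=255, ERR=-346051265523187/4398046511104
(4,0): OLD=206796267081/1073741824 → NEW=255, ERR=-67007898039/1073741824
(4,1): OLD=3053873257717/17179869184 → NEW=255, ERR=-1326993384203/17179869184
(4,2): OLD=92172091810767/549755813888 → NEW=255, ERR=-48015640730673/549755813888
(4,3): OLD=1449871279522091/8796093022208 → NEW=255, ERR=-793132441140949/8796093022208
(4,4): OLD=16640011008401755/140737488355328 → NEW=0, ERR=16640011008401755/140737488355328
(4,5): OLD=507929916863543197/2251799813685248 → NEW=255, ERR=-66279035626195043/2251799813685248
(5,0): OLD=53330550787503/274877906944 → NEW=255, ERR=-16763315483217/274877906944
(5,1): OLD=1344964512749087/8796093022208 → NEW=255, ERR=-898039207913953/8796093022208
(5,2): OLD=8887951894092933/70368744177664 → NEW=0, ERR=8887951894092933/70368744177664
(5,3): OLD=578242120539135943/2251799813685248 → NEW=255, ERR=4033168049397703/2251799813685248
(5,4): OLD=1110486173672416151/4503599627370496 → NEW=255, ERR=-37931731307060329/4503599627370496
(5,5): OLD=16249472099618836643/72057594037927936 → NEW=255, ERR=-2125214380052787037/72057594037927936
(6,0): OLD=30511811429552061/140737488355328 → NEW=255, ERR=-5376248101056579/140737488355328
(6,1): OLD=495966174104264953/2251799813685248 → NEW=255, ERR=-78242778385473287/2251799813685248
(6,2): OLD=2397928995495460369/9007199254740992 → NEW=255, ERR=101093185536507409/9007199254740992
(6,3): OLD=37727180133309007373/144115188075855872 → NEW=255, ERR=977807173965760013/144115188075855872
(6,4): OLD=576272377032967355981/2305843009213693952 → NEW=255, ERR=-11717590316524601779/2305843009213693952
(6,5): OLD=8929467509991119194107/36893488147419103232 → NEW=255, ERR=-478371967600752130053/36893488147419103232
Row 0: ....#.
Row 1: ##.#..
Row 2: .#.##.
Row 3: #.#.##
Row 4: ####.#
Row 5: ##.###
Row 6: ######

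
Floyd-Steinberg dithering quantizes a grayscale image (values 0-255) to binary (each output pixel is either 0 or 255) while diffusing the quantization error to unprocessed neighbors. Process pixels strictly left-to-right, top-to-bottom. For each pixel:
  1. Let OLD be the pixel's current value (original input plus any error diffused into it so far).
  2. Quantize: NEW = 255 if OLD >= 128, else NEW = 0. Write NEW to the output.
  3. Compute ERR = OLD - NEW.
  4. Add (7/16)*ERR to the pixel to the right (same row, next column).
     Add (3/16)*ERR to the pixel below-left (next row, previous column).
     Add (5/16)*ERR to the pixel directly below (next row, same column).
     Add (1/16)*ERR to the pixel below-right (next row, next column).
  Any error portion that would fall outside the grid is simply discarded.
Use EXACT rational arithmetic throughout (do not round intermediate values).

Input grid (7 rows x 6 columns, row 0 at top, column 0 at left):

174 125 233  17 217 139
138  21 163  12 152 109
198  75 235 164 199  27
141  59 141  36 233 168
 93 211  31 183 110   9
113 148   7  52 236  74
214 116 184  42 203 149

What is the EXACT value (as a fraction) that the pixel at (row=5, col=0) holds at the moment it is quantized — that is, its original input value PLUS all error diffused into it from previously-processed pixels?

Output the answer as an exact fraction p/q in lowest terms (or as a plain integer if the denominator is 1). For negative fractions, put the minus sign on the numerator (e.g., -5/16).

Answer: 36449470990279/549755813888

Derivation:
(0,0): OLD=174 → NEW=255, ERR=-81
(0,1): OLD=1433/16 → NEW=0, ERR=1433/16
(0,2): OLD=69679/256 → NEW=255, ERR=4399/256
(0,3): OLD=100425/4096 → NEW=0, ERR=100425/4096
(0,4): OLD=14924287/65536 → NEW=255, ERR=-1787393/65536
(0,5): OLD=133240313/1048576 → NEW=0, ERR=133240313/1048576
(1,0): OLD=33147/256 → NEW=255, ERR=-32133/256
(1,1): OLD=-15907/2048 → NEW=0, ERR=-15907/2048
(1,2): OLD=11479713/65536 → NEW=255, ERR=-5231967/65536
(1,3): OLD=-5060723/262144 → NEW=0, ERR=-5060723/262144
(1,4): OLD=2690874887/16777216 → NEW=255, ERR=-1587315193/16777216
(1,5): OLD=28349910785/268435456 → NEW=0, ERR=28349910785/268435456
(2,0): OLD=5155023/32768 → NEW=255, ERR=-3200817/32768
(2,1): OLD=7364693/1048576 → NEW=0, ERR=7364693/1048576
(2,2): OLD=3506768191/16777216 → NEW=255, ERR=-771421889/16777216
(2,3): OLD=15451350535/134217728 → NEW=0, ERR=15451350535/134217728
(2,4): OLD=1023899735957/4294967296 → NEW=255, ERR=-71316924523/4294967296
(2,5): OLD=3217847573603/68719476736 → NEW=0, ERR=3217847573603/68719476736
(3,0): OLD=1875550815/16777216 → NEW=0, ERR=1875550815/16777216
(3,1): OLD=12801319539/134217728 → NEW=0, ERR=12801319539/134217728
(3,2): OLD=204422143945/1073741824 → NEW=255, ERR=-69382021175/1073741824
(3,3): OLD=2591985878043/68719476736 → NEW=0, ERR=2591985878043/68719476736
(3,4): OLD=143094695325499/549755813888 → NEW=255, ERR=2906962784059/549755813888
(3,5): OLD=1617677703824533/8796093022208 → NEW=255, ERR=-625326016838507/8796093022208
(4,0): OLD=313141970481/2147483648 → NEW=255, ERR=-234466359759/2147483648
(4,1): OLD=6456524217725/34359738368 → NEW=255, ERR=-2305209066115/34359738368
(4,2): OLD=-6060080002457/1099511627776 → NEW=0, ERR=-6060080002457/1099511627776
(4,3): OLD=3330702943375523/17592186044416 → NEW=255, ERR=-1155304497950557/17592186044416
(4,4): OLD=20251822281715667/281474976710656 → NEW=0, ERR=20251822281715667/281474976710656
(4,5): OLD=83731354869621221/4503599627370496 → NEW=0, ERR=83731354869621221/4503599627370496
(5,0): OLD=36449470990279/549755813888 → NEW=0, ERR=36449470990279/549755813888
Target (5,0): original=113, with diffused error = 36449470990279/549755813888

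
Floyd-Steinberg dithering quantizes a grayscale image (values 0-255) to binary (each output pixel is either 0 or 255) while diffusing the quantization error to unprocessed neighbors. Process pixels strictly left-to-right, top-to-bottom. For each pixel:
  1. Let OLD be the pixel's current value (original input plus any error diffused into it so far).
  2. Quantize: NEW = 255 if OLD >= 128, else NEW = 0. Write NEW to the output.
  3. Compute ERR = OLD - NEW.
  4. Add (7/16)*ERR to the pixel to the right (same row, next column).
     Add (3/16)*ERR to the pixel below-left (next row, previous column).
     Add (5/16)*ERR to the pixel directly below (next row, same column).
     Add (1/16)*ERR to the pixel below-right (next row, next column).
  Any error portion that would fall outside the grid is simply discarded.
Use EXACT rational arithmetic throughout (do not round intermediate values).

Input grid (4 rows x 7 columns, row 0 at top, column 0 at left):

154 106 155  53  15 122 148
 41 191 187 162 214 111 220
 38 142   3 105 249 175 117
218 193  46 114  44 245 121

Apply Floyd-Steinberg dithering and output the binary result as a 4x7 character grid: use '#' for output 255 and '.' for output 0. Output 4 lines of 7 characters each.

Answer: #.#..#.
.##.#.#
...###.
##...##

Derivation:
(0,0): OLD=154 → NEW=255, ERR=-101
(0,1): OLD=989/16 → NEW=0, ERR=989/16
(0,2): OLD=46603/256 → NEW=255, ERR=-18677/256
(0,3): OLD=86349/4096 → NEW=0, ERR=86349/4096
(0,4): OLD=1587483/65536 → NEW=0, ERR=1587483/65536
(0,5): OLD=139038653/1048576 → NEW=255, ERR=-128348227/1048576
(0,6): OLD=1584590379/16777216 → NEW=0, ERR=1584590379/16777216
(1,0): OLD=5383/256 → NEW=0, ERR=5383/256
(1,1): OLD=408625/2048 → NEW=255, ERR=-113615/2048
(1,2): OLD=9682693/65536 → NEW=255, ERR=-7028987/65536
(1,3): OLD=31888865/262144 → NEW=0, ERR=31888865/262144
(1,4): OLD=4247271747/16777216 → NEW=255, ERR=-30918333/16777216
(1,5): OLD=12236107955/134217728 → NEW=0, ERR=12236107955/134217728
(1,6): OLD=605054200349/2147483648 → NEW=255, ERR=57445870109/2147483648
(2,0): OLD=1119659/32768 → NEW=0, ERR=1119659/32768
(2,1): OLD=126685705/1048576 → NEW=0, ERR=126685705/1048576
(2,2): OLD=699308123/16777216 → NEW=0, ERR=699308123/16777216
(2,3): OLD=20696570435/134217728 → NEW=255, ERR=-13528950205/134217728
(2,4): OLD=245909733171/1073741824 → NEW=255, ERR=-27894431949/1073741824
(2,5): OLD=6769700867217/34359738368 → NEW=255, ERR=-1992032416623/34359738368
(2,6): OLD=58105316553735/549755813888 → NEW=0, ERR=58105316553735/549755813888
(3,0): OLD=4216635643/16777216 → NEW=255, ERR=-61554437/16777216
(3,1): OLD=32091604063/134217728 → NEW=255, ERR=-2133916577/134217728
(3,2): OLD=43724038157/1073741824 → NEW=0, ERR=43724038157/1073741824
(3,3): OLD=421121942475/4294967296 → NEW=0, ERR=421121942475/4294967296
(3,4): OLD=33869466975483/549755813888 → NEW=0, ERR=33869466975483/549755813888
(3,5): OLD=1196400233221409/4398046511104 → NEW=255, ERR=74898372889889/4398046511104
(3,6): OLD=11108139168548223/70368744177664 → NEW=255, ERR=-6835890596756097/70368744177664
Row 0: #.#..#.
Row 1: .##.#.#
Row 2: ...###.
Row 3: ##...##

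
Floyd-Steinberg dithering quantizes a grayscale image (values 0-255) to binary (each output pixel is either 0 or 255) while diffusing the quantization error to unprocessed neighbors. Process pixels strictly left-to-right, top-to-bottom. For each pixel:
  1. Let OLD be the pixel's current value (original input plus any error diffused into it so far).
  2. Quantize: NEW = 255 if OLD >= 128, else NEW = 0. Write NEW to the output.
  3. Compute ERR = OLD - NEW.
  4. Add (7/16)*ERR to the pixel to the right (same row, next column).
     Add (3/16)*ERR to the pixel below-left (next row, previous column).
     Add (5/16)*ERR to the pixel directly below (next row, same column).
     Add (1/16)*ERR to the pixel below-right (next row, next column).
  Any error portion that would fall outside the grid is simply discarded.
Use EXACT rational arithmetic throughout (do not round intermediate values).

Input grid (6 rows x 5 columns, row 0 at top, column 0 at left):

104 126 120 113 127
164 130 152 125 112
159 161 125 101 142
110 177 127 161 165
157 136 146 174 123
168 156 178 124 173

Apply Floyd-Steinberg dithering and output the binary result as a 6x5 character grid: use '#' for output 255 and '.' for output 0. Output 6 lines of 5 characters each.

Answer: .#.#.
#.#.#
##.#.
.#.##
#.#.#
#.#.#

Derivation:
(0,0): OLD=104 → NEW=0, ERR=104
(0,1): OLD=343/2 → NEW=255, ERR=-167/2
(0,2): OLD=2671/32 → NEW=0, ERR=2671/32
(0,3): OLD=76553/512 → NEW=255, ERR=-54007/512
(0,4): OLD=662335/8192 → NEW=0, ERR=662335/8192
(1,0): OLD=5787/32 → NEW=255, ERR=-2373/32
(1,1): OLD=23965/256 → NEW=0, ERR=23965/256
(1,2): OLD=1589601/8192 → NEW=255, ERR=-499359/8192
(1,3): OLD=2809677/32768 → NEW=0, ERR=2809677/32768
(1,4): OLD=88178247/524288 → NEW=255, ERR=-45515193/524288
(2,0): OLD=628239/4096 → NEW=255, ERR=-416241/4096
(2,1): OLD=17004053/131072 → NEW=255, ERR=-16419307/131072
(2,2): OLD=153246335/2097152 → NEW=0, ERR=153246335/2097152
(2,3): OLD=4686800397/33554432 → NEW=255, ERR=-3869579763/33554432
(2,4): OLD=37460858651/536870912 → NEW=0, ERR=37460858651/536870912
(3,0): OLD=114830239/2097152 → NEW=0, ERR=114830239/2097152
(3,1): OLD=2838012595/16777216 → NEW=255, ERR=-1440177485/16777216
(3,2): OLD=44467745953/536870912 → NEW=0, ERR=44467745953/536870912
(3,3): OLD=192037618457/1073741824 → NEW=255, ERR=-81766546663/1073741824
(3,4): OLD=2513094622813/17179869184 → NEW=255, ERR=-1867772019107/17179869184
(4,0): OLD=42417043697/268435456 → NEW=255, ERR=-26033997583/268435456
(4,1): OLD=736126519793/8589934592 → NEW=0, ERR=736126519793/8589934592
(4,2): OLD=26076624529471/137438953472 → NEW=255, ERR=-8970308605889/137438953472
(4,3): OLD=234064510865905/2199023255552 → NEW=0, ERR=234064510865905/2199023255552
(4,4): OLD=4603297363193367/35184372088832 → NEW=255, ERR=-4368717519458793/35184372088832
(5,0): OLD=21132684129395/137438953472 → NEW=255, ERR=-13914249005965/137438953472
(5,1): OLD=132148836913817/1099511627776 → NEW=0, ERR=132148836913817/1099511627776
(5,2): OLD=8285919181799137/35184372088832 → NEW=255, ERR=-686095700853023/35184372088832
(5,3): OLD=17081433406514991/140737488355328 → NEW=0, ERR=17081433406514991/140737488355328
(5,4): OLD=436737179919394901/2251799813685248 → NEW=255, ERR=-137471772570343339/2251799813685248
Row 0: .#.#.
Row 1: #.#.#
Row 2: ##.#.
Row 3: .#.##
Row 4: #.#.#
Row 5: #.#.#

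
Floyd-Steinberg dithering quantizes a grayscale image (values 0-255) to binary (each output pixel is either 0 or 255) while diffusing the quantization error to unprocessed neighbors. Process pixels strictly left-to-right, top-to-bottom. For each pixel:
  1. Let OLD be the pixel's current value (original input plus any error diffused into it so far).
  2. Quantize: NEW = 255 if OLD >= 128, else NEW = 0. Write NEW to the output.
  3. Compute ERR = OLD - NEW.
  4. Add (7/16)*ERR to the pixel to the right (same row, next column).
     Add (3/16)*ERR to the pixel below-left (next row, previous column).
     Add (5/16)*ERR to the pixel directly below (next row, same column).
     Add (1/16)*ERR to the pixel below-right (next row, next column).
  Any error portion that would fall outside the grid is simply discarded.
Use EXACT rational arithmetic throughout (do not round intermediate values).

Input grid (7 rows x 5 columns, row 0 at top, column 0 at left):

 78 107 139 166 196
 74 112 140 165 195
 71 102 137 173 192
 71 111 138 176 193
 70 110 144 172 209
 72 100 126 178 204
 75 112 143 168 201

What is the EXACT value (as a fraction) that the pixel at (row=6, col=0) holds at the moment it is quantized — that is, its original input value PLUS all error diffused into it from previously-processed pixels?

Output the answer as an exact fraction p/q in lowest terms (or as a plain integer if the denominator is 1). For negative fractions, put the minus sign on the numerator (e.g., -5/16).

(0,0): OLD=78 → NEW=0, ERR=78
(0,1): OLD=1129/8 → NEW=255, ERR=-911/8
(0,2): OLD=11415/128 → NEW=0, ERR=11415/128
(0,3): OLD=419873/2048 → NEW=255, ERR=-102367/2048
(0,4): OLD=5705959/32768 → NEW=255, ERR=-2649881/32768
(1,0): OLD=9859/128 → NEW=0, ERR=9859/128
(1,1): OLD=134869/1024 → NEW=255, ERR=-126251/1024
(1,2): OLD=3192889/32768 → NEW=0, ERR=3192889/32768
(1,3): OLD=23910245/131072 → NEW=255, ERR=-9513115/131072
(1,4): OLD=282803727/2097152 → NEW=255, ERR=-251970033/2097152
(2,0): OLD=1178871/16384 → NEW=0, ERR=1178871/16384
(2,1): OLD=61883981/524288 → NEW=0, ERR=61883981/524288
(2,2): OLD=1659060391/8388608 → NEW=255, ERR=-480034649/8388608
(2,3): OLD=14608966789/134217728 → NEW=0, ERR=14608966789/134217728
(2,4): OLD=424207787619/2147483648 → NEW=255, ERR=-123400542621/2147483648
(3,0): OLD=969862471/8388608 → NEW=0, ERR=969862471/8388608
(3,1): OLD=12900700795/67108864 → NEW=255, ERR=-4212059525/67108864
(3,2): OLD=258650337657/2147483648 → NEW=0, ERR=258650337657/2147483648
(3,3): OLD=1066686645185/4294967296 → NEW=255, ERR=-28530015295/4294967296
(3,4): OLD=12296630414021/68719476736 → NEW=255, ERR=-5226836153659/68719476736
(4,0): OLD=101320247945/1073741824 → NEW=0, ERR=101320247945/1073741824
(4,1): OLD=5548360973257/34359738368 → NEW=255, ERR=-3213372310583/34359738368
(4,2): OLD=74521963194471/549755813888 → NEW=255, ERR=-65665769346969/549755813888
(4,3): OLD=975778823354569/8796093022208 → NEW=0, ERR=975778823354569/8796093022208
(4,4): OLD=32840982220079615/140737488355328 → NEW=255, ERR=-3047077310529025/140737488355328
(5,0): OLD=46153541339387/549755813888 → NEW=0, ERR=46153541339387/549755813888
(5,1): OLD=400246482828401/4398046511104 → NEW=0, ERR=400246482828401/4398046511104
(5,2): OLD=20187825903165881/140737488355328 → NEW=255, ERR=-15700233627442759/140737488355328
(5,3): OLD=85757342106957303/562949953421312 → NEW=255, ERR=-57794896015477257/562949953421312
(5,4): OLD=1434412674342933485/9007199254740992 → NEW=255, ERR=-862423135616019475/9007199254740992
(6,0): OLD=8324536915385483/70368744177664 → NEW=0, ERR=8324536915385483/70368744177664
Target (6,0): original=75, with diffused error = 8324536915385483/70368744177664

Answer: 8324536915385483/70368744177664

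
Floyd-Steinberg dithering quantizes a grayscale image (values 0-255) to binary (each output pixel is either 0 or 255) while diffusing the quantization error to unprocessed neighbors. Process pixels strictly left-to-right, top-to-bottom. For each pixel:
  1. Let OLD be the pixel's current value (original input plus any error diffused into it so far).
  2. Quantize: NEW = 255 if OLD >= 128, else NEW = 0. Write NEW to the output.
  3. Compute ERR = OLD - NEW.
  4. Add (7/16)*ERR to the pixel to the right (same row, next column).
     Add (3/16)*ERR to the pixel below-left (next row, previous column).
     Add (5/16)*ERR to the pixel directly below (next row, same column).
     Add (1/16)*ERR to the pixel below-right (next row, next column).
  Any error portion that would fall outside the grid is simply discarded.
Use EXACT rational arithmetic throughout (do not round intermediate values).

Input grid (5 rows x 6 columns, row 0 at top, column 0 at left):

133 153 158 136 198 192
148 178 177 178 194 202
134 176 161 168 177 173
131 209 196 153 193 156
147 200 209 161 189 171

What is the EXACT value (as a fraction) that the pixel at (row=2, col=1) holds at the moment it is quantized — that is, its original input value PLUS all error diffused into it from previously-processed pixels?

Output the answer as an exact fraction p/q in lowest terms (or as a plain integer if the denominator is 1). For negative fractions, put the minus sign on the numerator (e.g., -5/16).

(0,0): OLD=133 → NEW=255, ERR=-122
(0,1): OLD=797/8 → NEW=0, ERR=797/8
(0,2): OLD=25803/128 → NEW=255, ERR=-6837/128
(0,3): OLD=230669/2048 → NEW=0, ERR=230669/2048
(0,4): OLD=8102747/32768 → NEW=255, ERR=-253093/32768
(0,5): OLD=98891645/524288 → NEW=255, ERR=-34801795/524288
(1,0): OLD=16455/128 → NEW=255, ERR=-16185/128
(1,1): OLD=139441/1024 → NEW=255, ERR=-121679/1024
(1,2): OLD=4445509/32768 → NEW=255, ERR=-3910331/32768
(1,3): OLD=20473729/131072 → NEW=255, ERR=-12949631/131072
(1,4): OLD=1199198723/8388608 → NEW=255, ERR=-939896317/8388608
(1,5): OLD=17683771429/134217728 → NEW=255, ERR=-16541749211/134217728
(2,0): OLD=1183019/16384 → NEW=0, ERR=1183019/16384
(2,1): OLD=73493961/524288 → NEW=255, ERR=-60199479/524288
Target (2,1): original=176, with diffused error = 73493961/524288

Answer: 73493961/524288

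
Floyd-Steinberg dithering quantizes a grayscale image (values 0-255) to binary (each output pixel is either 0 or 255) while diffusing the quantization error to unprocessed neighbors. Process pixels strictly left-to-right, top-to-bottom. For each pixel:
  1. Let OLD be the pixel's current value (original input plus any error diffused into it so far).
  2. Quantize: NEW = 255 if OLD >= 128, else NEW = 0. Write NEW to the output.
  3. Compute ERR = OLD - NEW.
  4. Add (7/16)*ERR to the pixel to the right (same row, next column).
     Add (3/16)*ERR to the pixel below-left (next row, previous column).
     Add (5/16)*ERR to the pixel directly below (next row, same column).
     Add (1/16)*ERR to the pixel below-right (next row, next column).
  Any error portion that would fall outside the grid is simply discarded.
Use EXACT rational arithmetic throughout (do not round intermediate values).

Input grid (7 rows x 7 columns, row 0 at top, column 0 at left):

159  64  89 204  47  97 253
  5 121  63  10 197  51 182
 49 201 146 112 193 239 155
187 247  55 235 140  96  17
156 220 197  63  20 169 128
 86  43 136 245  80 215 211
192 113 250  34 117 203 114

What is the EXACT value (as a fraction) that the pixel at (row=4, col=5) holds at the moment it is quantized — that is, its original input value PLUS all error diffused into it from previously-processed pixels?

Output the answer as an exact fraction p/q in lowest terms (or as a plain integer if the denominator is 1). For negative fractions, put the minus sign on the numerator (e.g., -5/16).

Answer: 8976687268924193/35184372088832

Derivation:
(0,0): OLD=159 → NEW=255, ERR=-96
(0,1): OLD=22 → NEW=0, ERR=22
(0,2): OLD=789/8 → NEW=0, ERR=789/8
(0,3): OLD=31635/128 → NEW=255, ERR=-1005/128
(0,4): OLD=89221/2048 → NEW=0, ERR=89221/2048
(0,5): OLD=3803043/32768 → NEW=0, ERR=3803043/32768
(0,6): OLD=159266165/524288 → NEW=255, ERR=25572725/524288
(1,0): OLD=-167/8 → NEW=0, ERR=-167/8
(1,1): OLD=8399/64 → NEW=255, ERR=-7921/64
(1,2): OLD=81051/2048 → NEW=0, ERR=81051/2048
(1,3): OLD=321071/8192 → NEW=0, ERR=321071/8192
(1,4): OLD=130564253/524288 → NEW=255, ERR=-3129187/524288
(1,5): OLD=404858445/4194304 → NEW=0, ERR=404858445/4194304
(1,6): OLD=16557520867/67108864 → NEW=255, ERR=-555239453/67108864
(2,0): OLD=19733/1024 → NEW=0, ERR=19733/1024
(2,1): OLD=5795671/32768 → NEW=255, ERR=-2560169/32768
(2,2): OLD=64906245/524288 → NEW=0, ERR=64906245/524288
(2,3): OLD=753986013/4194304 → NEW=255, ERR=-315561507/4194304
(2,4): OLD=5998438205/33554432 → NEW=255, ERR=-2557941955/33554432
(2,5): OLD=251135529871/1073741824 → NEW=255, ERR=-22668635249/1073741824
(2,6): OLD=2563423882457/17179869184 → NEW=255, ERR=-1817442759463/17179869184
(3,0): OLD=93518629/524288 → NEW=255, ERR=-40174811/524288
(3,1): OLD=895385505/4194304 → NEW=255, ERR=-174162015/4194304
(3,2): OLD=1896858531/33554432 → NEW=0, ERR=1896858531/33554432
(3,3): OLD=30825096893/134217728 → NEW=255, ERR=-3400423747/134217728
(3,4): OLD=1656697591589/17179869184 → NEW=0, ERR=1656697591589/17179869184
(3,5): OLD=14704838414239/137438953472 → NEW=0, ERR=14704838414239/137438953472
(3,6): OLD=64717968553665/2199023255552 → NEW=0, ERR=64717968553665/2199023255552
(4,0): OLD=8339504299/67108864 → NEW=0, ERR=8339504299/67108864
(4,1): OLD=286905545551/1073741824 → NEW=255, ERR=13101380431/1073741824
(4,2): OLD=3653445611457/17179869184 → NEW=255, ERR=-727421030463/17179869184
(4,3): OLD=7995187034395/137438953472 → NEW=0, ERR=7995187034395/137438953472
(4,4): OLD=103423579670577/1099511627776 → NEW=0, ERR=103423579670577/1099511627776
(4,5): OLD=8976687268924193/35184372088832 → NEW=255, ERR=4672386272033/35184372088832
Target (4,5): original=169, with diffused error = 8976687268924193/35184372088832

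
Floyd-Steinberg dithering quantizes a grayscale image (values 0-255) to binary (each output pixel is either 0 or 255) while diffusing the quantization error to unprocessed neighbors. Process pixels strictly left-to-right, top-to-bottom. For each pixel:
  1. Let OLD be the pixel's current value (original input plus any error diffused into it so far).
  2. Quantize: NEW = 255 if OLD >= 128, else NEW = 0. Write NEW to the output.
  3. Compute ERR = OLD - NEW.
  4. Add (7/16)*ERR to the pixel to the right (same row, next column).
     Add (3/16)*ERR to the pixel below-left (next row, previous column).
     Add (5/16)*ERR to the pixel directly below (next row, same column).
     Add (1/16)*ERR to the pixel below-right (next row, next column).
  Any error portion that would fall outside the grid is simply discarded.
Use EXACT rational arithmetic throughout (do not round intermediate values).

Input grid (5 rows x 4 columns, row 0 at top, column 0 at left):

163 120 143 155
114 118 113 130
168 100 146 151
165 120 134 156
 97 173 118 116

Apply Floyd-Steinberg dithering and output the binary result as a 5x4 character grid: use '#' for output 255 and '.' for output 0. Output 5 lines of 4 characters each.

Answer: #.#.
.#.#
#.#.
#.##
.#..

Derivation:
(0,0): OLD=163 → NEW=255, ERR=-92
(0,1): OLD=319/4 → NEW=0, ERR=319/4
(0,2): OLD=11385/64 → NEW=255, ERR=-4935/64
(0,3): OLD=124175/1024 → NEW=0, ERR=124175/1024
(1,0): OLD=6413/64 → NEW=0, ERR=6413/64
(1,1): OLD=85275/512 → NEW=255, ERR=-45285/512
(1,2): OLD=1276791/16384 → NEW=0, ERR=1276791/16384
(1,3): OLD=51686897/262144 → NEW=255, ERR=-15159823/262144
(2,0): OLD=1496921/8192 → NEW=255, ERR=-592039/8192
(2,1): OLD=16152355/262144 → NEW=0, ERR=16152355/262144
(2,2): OLD=94864095/524288 → NEW=255, ERR=-38829345/524288
(2,3): OLD=884133475/8388608 → NEW=0, ERR=884133475/8388608
(3,0): OLD=645790985/4194304 → NEW=255, ERR=-423756535/4194304
(3,1): OLD=5143928087/67108864 → NEW=0, ERR=5143928087/67108864
(3,2): OLD=180392326505/1073741824 → NEW=255, ERR=-93411838615/1073741824
(3,3): OLD=2512499647839/17179869184 → NEW=255, ERR=-1868366994081/17179869184
(4,0): OLD=85684218389/1073741824 → NEW=0, ERR=85684218389/1073741824
(4,1): OLD=1797351977855/8589934592 → NEW=255, ERR=-393081343105/8589934592
(4,2): OLD=15171251734751/274877906944 → NEW=0, ERR=15171251734751/274877906944
(4,3): OLD=442989367219401/4398046511104 → NEW=0, ERR=442989367219401/4398046511104
Row 0: #.#.
Row 1: .#.#
Row 2: #.#.
Row 3: #.##
Row 4: .#..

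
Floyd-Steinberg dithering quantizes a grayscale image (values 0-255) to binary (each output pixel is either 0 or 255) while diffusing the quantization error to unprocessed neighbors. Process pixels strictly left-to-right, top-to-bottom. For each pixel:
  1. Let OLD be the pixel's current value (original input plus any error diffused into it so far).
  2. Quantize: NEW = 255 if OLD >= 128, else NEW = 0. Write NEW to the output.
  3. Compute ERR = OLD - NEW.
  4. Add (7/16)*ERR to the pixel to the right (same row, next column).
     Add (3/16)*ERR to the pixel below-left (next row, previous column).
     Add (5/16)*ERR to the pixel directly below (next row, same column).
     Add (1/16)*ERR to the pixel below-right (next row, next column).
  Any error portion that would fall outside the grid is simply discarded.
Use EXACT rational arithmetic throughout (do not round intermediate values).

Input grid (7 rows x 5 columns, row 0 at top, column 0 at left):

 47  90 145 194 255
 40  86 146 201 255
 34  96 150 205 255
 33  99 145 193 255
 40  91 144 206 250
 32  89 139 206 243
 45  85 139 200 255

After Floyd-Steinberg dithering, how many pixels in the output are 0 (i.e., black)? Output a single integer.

Answer: 15

Derivation:
(0,0): OLD=47 → NEW=0, ERR=47
(0,1): OLD=1769/16 → NEW=0, ERR=1769/16
(0,2): OLD=49503/256 → NEW=255, ERR=-15777/256
(0,3): OLD=684185/4096 → NEW=255, ERR=-360295/4096
(0,4): OLD=14189615/65536 → NEW=255, ERR=-2522065/65536
(1,0): OLD=19307/256 → NEW=0, ERR=19307/256
(1,1): OLD=296813/2048 → NEW=255, ERR=-225427/2048
(1,2): OLD=4522097/65536 → NEW=0, ERR=4522097/65536
(1,3): OLD=50497437/262144 → NEW=255, ERR=-16349283/262144
(1,4): OLD=881602359/4194304 → NEW=255, ERR=-187945161/4194304
(2,0): OLD=1210111/32768 → NEW=0, ERR=1210111/32768
(2,1): OLD=100045413/1048576 → NEW=0, ERR=100045413/1048576
(2,2): OLD=3267058031/16777216 → NEW=255, ERR=-1011132049/16777216
(2,3): OLD=41621888477/268435456 → NEW=255, ERR=-26829152803/268435456
(2,4): OLD=830528473547/4294967296 → NEW=255, ERR=-264688186933/4294967296
(3,0): OLD=1047402127/16777216 → NEW=0, ERR=1047402127/16777216
(3,1): OLD=19748369379/134217728 → NEW=255, ERR=-14477151261/134217728
(3,2): OLD=284323743665/4294967296 → NEW=0, ERR=284323743665/4294967296
(3,3): OLD=1506734828265/8589934592 → NEW=255, ERR=-683698492695/8589934592
(3,4): OLD=26755628927469/137438953472 → NEW=255, ERR=-8291304207891/137438953472
(4,0): OLD=84363977217/2147483648 → NEW=0, ERR=84363977217/2147483648
(4,1): OLD=6239330037761/68719476736 → NEW=0, ERR=6239330037761/68719476736
(4,2): OLD=200929818886959/1099511627776 → NEW=255, ERR=-79445646195921/1099511627776
(4,3): OLD=2504099343842305/17592186044416 → NEW=255, ERR=-1981908097483775/17592186044416
(4,4): OLD=49788738289187975/281474976710656 → NEW=255, ERR=-21987380772029305/281474976710656
(5,0): OLD=67400598556835/1099511627776 → NEW=0, ERR=67400598556835/1099511627776
(5,1): OLD=1170756284309545/8796093022208 → NEW=255, ERR=-1072247436353495/8796093022208
(5,2): OLD=13409450155374065/281474976710656 → NEW=0, ERR=13409450155374065/281474976710656
(5,3): OLD=194188699696248735/1125899906842624 → NEW=255, ERR=-92915776548620385/1125899906842624
(5,4): OLD=3160498668284231717/18014398509481984 → NEW=255, ERR=-1433172951633674203/18014398509481984
(6,0): OLD=5812468609202675/140737488355328 → NEW=0, ERR=5812468609202675/140737488355328
(6,1): OLD=350103842735442365/4503599627370496 → NEW=0, ERR=350103842735442365/4503599627370496
(6,2): OLD=11875508476853570799/72057594037927936 → NEW=255, ERR=-6499178002818052881/72057594037927936
(6,3): OLD=141591750226256172037/1152921504606846976 → NEW=0, ERR=141591750226256172037/1152921504606846976
(6,4): OLD=5141300890671165847139/18446744073709551616 → NEW=255, ERR=437381151875230185059/18446744073709551616
Output grid:
  Row 0: ..###  (2 black, running=2)
  Row 1: .#.##  (2 black, running=4)
  Row 2: ..###  (2 black, running=6)
  Row 3: .#.##  (2 black, running=8)
  Row 4: ..###  (2 black, running=10)
  Row 5: .#.##  (2 black, running=12)
  Row 6: ..#.#  (3 black, running=15)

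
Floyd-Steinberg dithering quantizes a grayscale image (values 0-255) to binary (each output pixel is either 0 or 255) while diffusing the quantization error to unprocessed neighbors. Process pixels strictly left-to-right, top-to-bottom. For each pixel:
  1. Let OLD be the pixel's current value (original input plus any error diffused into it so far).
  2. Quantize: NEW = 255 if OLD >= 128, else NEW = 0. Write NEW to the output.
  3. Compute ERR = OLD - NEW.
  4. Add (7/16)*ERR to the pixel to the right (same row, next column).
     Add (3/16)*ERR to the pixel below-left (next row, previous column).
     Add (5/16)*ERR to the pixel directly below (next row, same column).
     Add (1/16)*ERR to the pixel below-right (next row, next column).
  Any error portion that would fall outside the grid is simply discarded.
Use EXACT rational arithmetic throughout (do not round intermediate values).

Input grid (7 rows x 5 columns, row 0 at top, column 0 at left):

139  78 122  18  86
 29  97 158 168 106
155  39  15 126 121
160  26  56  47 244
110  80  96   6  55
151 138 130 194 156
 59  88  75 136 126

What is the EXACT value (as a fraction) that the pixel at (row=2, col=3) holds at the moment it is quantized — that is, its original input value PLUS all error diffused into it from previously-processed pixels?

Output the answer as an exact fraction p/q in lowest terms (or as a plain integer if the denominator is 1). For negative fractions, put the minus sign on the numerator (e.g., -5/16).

Answer: 9739131633/67108864

Derivation:
(0,0): OLD=139 → NEW=255, ERR=-116
(0,1): OLD=109/4 → NEW=0, ERR=109/4
(0,2): OLD=8571/64 → NEW=255, ERR=-7749/64
(0,3): OLD=-35811/1024 → NEW=0, ERR=-35811/1024
(0,4): OLD=1158347/16384 → NEW=0, ERR=1158347/16384
(1,0): OLD=-137/64 → NEW=0, ERR=-137/64
(1,1): OLD=38209/512 → NEW=0, ERR=38209/512
(1,2): OLD=2424149/16384 → NEW=255, ERR=-1753771/16384
(1,3): OLD=7597553/65536 → NEW=0, ERR=7597553/65536
(1,4): OLD=185206963/1048576 → NEW=255, ERR=-82179917/1048576
(2,0): OLD=1378907/8192 → NEW=255, ERR=-710053/8192
(2,1): OLD=1099929/262144 → NEW=0, ERR=1099929/262144
(2,2): OLD=41046027/4194304 → NEW=0, ERR=41046027/4194304
(2,3): OLD=9739131633/67108864 → NEW=255, ERR=-7373628687/67108864
Target (2,3): original=126, with diffused error = 9739131633/67108864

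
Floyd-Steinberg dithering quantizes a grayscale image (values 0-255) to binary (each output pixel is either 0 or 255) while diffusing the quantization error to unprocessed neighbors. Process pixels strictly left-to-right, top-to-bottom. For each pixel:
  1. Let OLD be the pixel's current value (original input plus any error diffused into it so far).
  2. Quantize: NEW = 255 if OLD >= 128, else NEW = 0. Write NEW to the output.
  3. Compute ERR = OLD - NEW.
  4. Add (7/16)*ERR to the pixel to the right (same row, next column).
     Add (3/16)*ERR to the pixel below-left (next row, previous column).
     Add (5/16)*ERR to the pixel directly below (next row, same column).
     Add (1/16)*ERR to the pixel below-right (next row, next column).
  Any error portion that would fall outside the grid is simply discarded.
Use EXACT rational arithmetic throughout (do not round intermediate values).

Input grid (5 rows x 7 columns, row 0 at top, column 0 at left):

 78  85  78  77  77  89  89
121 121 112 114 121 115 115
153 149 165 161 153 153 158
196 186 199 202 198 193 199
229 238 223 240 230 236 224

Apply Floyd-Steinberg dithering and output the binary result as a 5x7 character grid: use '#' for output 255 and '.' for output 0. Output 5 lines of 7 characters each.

(0,0): OLD=78 → NEW=0, ERR=78
(0,1): OLD=953/8 → NEW=0, ERR=953/8
(0,2): OLD=16655/128 → NEW=255, ERR=-15985/128
(0,3): OLD=45801/2048 → NEW=0, ERR=45801/2048
(0,4): OLD=2843743/32768 → NEW=0, ERR=2843743/32768
(0,5): OLD=66567833/524288 → NEW=0, ERR=66567833/524288
(0,6): OLD=1212560943/8388608 → NEW=255, ERR=-926534097/8388608
(1,0): OLD=21467/128 → NEW=255, ERR=-11173/128
(1,1): OLD=103933/1024 → NEW=0, ERR=103933/1024
(1,2): OLD=4227649/32768 → NEW=255, ERR=-4128191/32768
(1,3): OLD=9743661/131072 → NEW=0, ERR=9743661/131072
(1,4): OLD=1726772071/8388608 → NEW=255, ERR=-412322969/8388608
(1,5): OLD=7911300247/67108864 → NEW=0, ERR=7911300247/67108864
(1,6): OLD=150318730233/1073741824 → NEW=255, ERR=-123485434887/1073741824
(2,0): OLD=2371631/16384 → NEW=255, ERR=-1806289/16384
(2,1): OLD=54215285/524288 → NEW=0, ERR=54215285/524288
(2,2): OLD=1603509663/8388608 → NEW=255, ERR=-535585377/8388608
(2,3): OLD=9342071143/67108864 → NEW=255, ERR=-7770689177/67108864
(2,4): OLD=61058705623/536870912 → NEW=0, ERR=61058705623/536870912
(2,5): OLD=3693012238941/17179869184 → NEW=255, ERR=-687854402979/17179869184
(2,6): OLD=30762186548571/274877906944 → NEW=0, ERR=30762186548571/274877906944
(3,0): OLD=1517806783/8388608 → NEW=255, ERR=-621288257/8388608
(3,1): OLD=11210563155/67108864 → NEW=255, ERR=-5902197165/67108864
(3,2): OLD=67281658345/536870912 → NEW=0, ERR=67281658345/536870912
(3,3): OLD=511052370415/2147483648 → NEW=255, ERR=-36555959825/2147483648
(3,4): OLD=58095225086143/274877906944 → NEW=255, ERR=-11998641184577/274877906944
(3,5): OLD=416676376518701/2199023255552 → NEW=255, ERR=-144074553647059/2199023255552
(3,6): OLD=7135610268509683/35184372088832 → NEW=255, ERR=-1836404614142477/35184372088832
(4,0): OLD=203328755921/1073741824 → NEW=255, ERR=-70475409199/1073741824
(4,1): OLD=3447470281373/17179869184 → NEW=255, ERR=-933396360547/17179869184
(4,2): OLD=63140758549843/274877906944 → NEW=255, ERR=-6953107720877/274877906944
(4,3): OLD=490957939924865/2199023255552 → NEW=255, ERR=-69792990240895/2199023255552
(4,4): OLD=3327126018780019/17592186044416 → NEW=255, ERR=-1158881422546061/17592186044416
(4,5): OLD=98060844885966771/562949953421312 → NEW=255, ERR=-45491393236467789/562949953421312
(4,6): OLD=1515377425541662421/9007199254740992 → NEW=255, ERR=-781458384417290539/9007199254740992
Row 0: ..#...#
Row 1: #.#.#.#
Row 2: #.##.#.
Row 3: ##.####
Row 4: #######

Answer: ..#...#
#.#.#.#
#.##.#.
##.####
#######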